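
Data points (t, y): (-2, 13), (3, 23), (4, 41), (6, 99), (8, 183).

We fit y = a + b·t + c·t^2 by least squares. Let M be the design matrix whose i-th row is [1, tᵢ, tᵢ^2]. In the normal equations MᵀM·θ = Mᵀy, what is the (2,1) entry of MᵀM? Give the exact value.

Row 2 ↔ basis t, column 1 ↔ basis 1, so (MᵀM)_{2,1} = Σᵢ t = (-2)·(1) + (3)·(1) + (4)·(1) + (6)·(1) + (8)·(1) = 19.

19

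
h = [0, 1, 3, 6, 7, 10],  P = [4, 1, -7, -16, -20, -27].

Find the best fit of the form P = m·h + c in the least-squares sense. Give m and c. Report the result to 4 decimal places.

Forming MᵀM = [[195, 27]; [27, 6]] and MᵀP = [-526, -65]ᵀ gives MᵀM·[m, c]ᵀ = MᵀP.
det = 195·6 − 27² = 441.
m = ((-526)·6 − 27·(-65))/441 = -467/147; c = (195·(-65) − 27·(-526))/441 = 509/147.

m = -3.1769, c = 3.4626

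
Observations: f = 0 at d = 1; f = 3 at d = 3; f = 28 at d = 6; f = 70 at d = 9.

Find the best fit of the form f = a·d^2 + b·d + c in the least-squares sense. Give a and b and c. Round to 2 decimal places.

The normal system MᵀM·[a, b, c]ᵀ = Mᵀf is [[7939, 973, 127]; [973, 127, 19]; [127, 19, 4]]·[a, b, c]ᵀ = [6705, 807, 101]ᵀ.
Solving the 3×3 system (Gaussian elimination) gives a = 140/127, b = -833/381, c = 242/381.

a = 1.10, b = -2.19, c = 0.64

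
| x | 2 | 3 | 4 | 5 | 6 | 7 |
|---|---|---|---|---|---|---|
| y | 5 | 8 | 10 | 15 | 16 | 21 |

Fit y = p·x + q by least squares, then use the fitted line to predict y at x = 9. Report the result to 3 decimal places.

ŷ = 26.514

From the data, Σx·x = 139, Σx = 27, Σ1 = 6.
For Aᵀy: Σx·y = 392, Σy = 75.
So AᵀA·[p, q]ᵀ = Aᵀy: [[139, 27]; [27, 6]]·[p, q]ᵀ = [392, 75]ᵀ.
det = 139·6 − 27² = 105.
p = (392·6 − 27·75)/105 = 109/35; q = (139·75 − 27·392)/105 = -53/35.
At x = 9: ŷ = (109/35)·(9) + (-53/35)·(1) = 928/35.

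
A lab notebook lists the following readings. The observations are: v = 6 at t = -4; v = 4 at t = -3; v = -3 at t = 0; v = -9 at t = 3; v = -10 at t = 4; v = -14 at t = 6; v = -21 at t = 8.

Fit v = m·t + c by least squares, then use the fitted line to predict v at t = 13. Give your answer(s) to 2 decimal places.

Setting ∂/∂m … = 0 gives: 150·m + 14·c = -355;  14·m + 7·c = -47.
(Σt·t = 150, Σt = 14, Σ1 = 7, Σt·v = -355, Σv = -47.)
Determinant 150·7 − 14² = 854.
m = ((-355)·7 − 14·(-47))/854 = -261/122; c = (150·(-47) − 14·(-355))/854 = -1040/427.
At t = 13: v̂ = (-261/122)·(13) + (-1040/427)·(1) = -25831/854.

v̂ = -30.25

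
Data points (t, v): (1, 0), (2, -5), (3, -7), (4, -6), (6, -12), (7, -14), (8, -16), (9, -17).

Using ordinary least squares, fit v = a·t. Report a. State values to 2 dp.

From the data, Σt·t = 260.
Right-hand side: Σt·v = -506.
So AᵀA·[a]ᵀ = Aᵀv: [[260]]·[a]ᵀ = [-506]ᵀ.
Hence a = -506 / 260 ≈ -1.94615.

a = -1.95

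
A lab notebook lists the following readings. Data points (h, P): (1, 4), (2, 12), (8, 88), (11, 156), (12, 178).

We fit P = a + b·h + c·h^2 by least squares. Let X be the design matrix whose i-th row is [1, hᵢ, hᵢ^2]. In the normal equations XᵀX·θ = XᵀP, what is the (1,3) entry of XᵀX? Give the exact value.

334

Row 1 ↔ basis 1, column 3 ↔ basis h^2, so (XᵀX)_{1,3} = Σᵢ h^2 = (1)·(1) + (1)·(4) + (1)·(64) + (1)·(121) + (1)·(144) = 334.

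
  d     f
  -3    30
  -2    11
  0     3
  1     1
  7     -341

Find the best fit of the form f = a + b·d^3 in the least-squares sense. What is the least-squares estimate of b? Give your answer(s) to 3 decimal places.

b = -1.002

The normal system XᵀX·[a, b]ᵀ = Xᵀf is [[5, 309]; [309, 118443]]·[a, b]ᵀ = [-296, -117860]ᵀ.
Determinant 5·118443 − 309² = 496734.
a = ((-296)·118443 − 309·(-117860))/496734 = 226602/82789; b = (5·(-117860) − 309·(-296))/496734 = -248918/248367.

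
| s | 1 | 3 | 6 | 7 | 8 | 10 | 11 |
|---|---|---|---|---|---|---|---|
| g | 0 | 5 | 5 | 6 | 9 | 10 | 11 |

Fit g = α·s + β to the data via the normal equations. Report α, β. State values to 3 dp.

The normal system MᵀM·[α, β]ᵀ = Mᵀg is [[380, 46]; [46, 7]]·[α, β]ᵀ = [380, 46]ᵀ.
Determinant 380·7 − 46² = 544.
α = (380·7 − 46·46)/544 = 1; β = (380·46 − 46·380)/544 = 0.

α = 1.000, β = 0.000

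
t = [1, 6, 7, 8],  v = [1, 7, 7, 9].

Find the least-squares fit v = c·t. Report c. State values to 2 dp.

Setting ∂/∂c … = 0 gives: 150·c = 164.
(Σt·t = 150, Σt·v = 164.)
c = 164/150 = 1.09333.

c = 1.09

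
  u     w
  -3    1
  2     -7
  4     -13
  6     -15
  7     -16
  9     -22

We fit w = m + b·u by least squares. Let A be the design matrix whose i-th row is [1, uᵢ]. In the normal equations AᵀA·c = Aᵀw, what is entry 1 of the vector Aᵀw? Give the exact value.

-72

Entry 1 ↔ basis 1, so (Aᵀw)_{1} = Σᵢ wᵢ = (1)·(1) + (1)·(-7) + (1)·(-13) + (1)·(-15) + (1)·(-16) + (1)·(-22) = -72.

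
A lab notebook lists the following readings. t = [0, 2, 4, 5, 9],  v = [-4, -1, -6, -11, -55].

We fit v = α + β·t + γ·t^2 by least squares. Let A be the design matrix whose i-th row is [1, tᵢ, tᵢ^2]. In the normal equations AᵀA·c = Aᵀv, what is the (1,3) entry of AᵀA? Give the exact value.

Row 1 ↔ basis 1, column 3 ↔ basis t^2, so (AᵀA)_{1,3} = Σᵢ t^2 = (1)·(0) + (1)·(4) + (1)·(16) + (1)·(25) + (1)·(81) = 126.

126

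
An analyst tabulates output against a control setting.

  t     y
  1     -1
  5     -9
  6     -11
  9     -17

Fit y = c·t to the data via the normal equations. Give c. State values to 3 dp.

The normal equations are: 143·c = -265.
(Σt·t = 143, Σt·y = -265.)
c = (-265)/143 = -1.85315.

c = -1.853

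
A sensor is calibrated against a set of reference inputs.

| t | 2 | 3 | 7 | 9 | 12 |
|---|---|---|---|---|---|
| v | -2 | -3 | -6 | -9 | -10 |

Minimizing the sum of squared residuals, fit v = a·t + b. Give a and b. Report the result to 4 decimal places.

From the data, Σt·t = 287, Σt = 33, Σ1 = 5.
Right-hand side: Σt·v = -256, Σv = -30.
AᵀA·[a, b]ᵀ = Aᵀv becomes [[287, 33]; [33, 5]]·[a, b]ᵀ = [-256, -30]ᵀ.
Eliminating b: 5·(row 1) − 33·(row 2) gives 346·a = 5·(-256) − 33·(-30) = -290, so a = -145/173.
Then b = ((-30) − 33·(-145/173))/5 = -81/173.

a = -0.8382, b = -0.4682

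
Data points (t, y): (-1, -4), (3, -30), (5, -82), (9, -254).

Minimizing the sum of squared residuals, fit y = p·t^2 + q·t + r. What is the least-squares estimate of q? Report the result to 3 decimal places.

The normal equations are: 7268·p + 880·q + 116·r = -22898;  880·p + 116·q + 16·r = -2782;  116·p + 16·q + 4·r = -370.
(Σt^2·t^2 = 7268, Σt^2·t = 880, Σt^2 = 116, Σt·t = 116, Σt = 16, Σ1 = 4, Σt^2·y = -22898, Σt·y = -2782, Σy = -370.)
Solving the 3×3 system (Gaussian elimination) gives p = -73/24, q = -55/78, r = -153/104.

q = -0.705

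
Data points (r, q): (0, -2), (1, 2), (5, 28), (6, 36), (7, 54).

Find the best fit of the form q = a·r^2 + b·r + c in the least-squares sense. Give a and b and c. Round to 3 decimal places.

From the data, Σr^2·r^2 = 4323, Σr^2·r = 685, Σr^2 = 111, Σr·r = 111, Σr = 19, Σ1 = 5.
Moment sums: Σr^2·q = 4644, Σr·q = 736, Σq = 118.
Solving the 3×3 system (Gaussian elimination) gives a = 3563/3559, b = 2211/3559, c = -3508/3559.

a = 1.001, b = 0.621, c = -0.986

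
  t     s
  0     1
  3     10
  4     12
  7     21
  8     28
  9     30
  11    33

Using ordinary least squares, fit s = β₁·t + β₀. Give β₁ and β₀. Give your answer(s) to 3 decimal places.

The normal system MᵀM·[β₁, β₀]ᵀ = Mᵀs is [[340, 42]; [42, 7]]·[β₁, β₀]ᵀ = [1082, 135]ᵀ.
Eliminating β₀: 7·(row 1) − 42·(row 2) gives 616·β₁ = 7·1082 − 42·135 = 1904, so β₁ = 34/11.
Then β₀ = (135 − 42·(34/11))/7 = 57/77.

β₁ = 3.091, β₀ = 0.740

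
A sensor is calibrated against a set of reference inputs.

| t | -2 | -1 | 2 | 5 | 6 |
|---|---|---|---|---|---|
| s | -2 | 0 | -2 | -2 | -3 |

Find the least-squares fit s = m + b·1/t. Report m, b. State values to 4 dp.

Normal-equation sums: Σ1 = 5, Σ1/t = -19/30, Σ1/t·1/t = 1411/900.
And Σs = -9, Σ1/t·s = -9/10.
Normal equations: [[5, -19/30]; [-19/30, 1411/900]]·[m, b]ᵀ = [-9, -9/10]ᵀ.
det = 5·(1411/900) − (-19/30)² = 3347/450.
m = ((-9)·(1411/900) − (-19/30)·(-9/10))/(3347/450) = -6606/3347; b = (5·(-9/10) − (-19/30)·(-9))/(3347/450) = -4590/3347.

m = -1.9737, b = -1.3714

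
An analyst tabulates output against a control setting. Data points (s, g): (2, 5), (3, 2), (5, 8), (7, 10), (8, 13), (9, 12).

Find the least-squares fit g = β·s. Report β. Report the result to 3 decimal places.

Normal-equation sums: Σs·s = 232.
And Σs·g = 338.
Hence β = 338 / 232 ≈ 1.4569.

β = 1.457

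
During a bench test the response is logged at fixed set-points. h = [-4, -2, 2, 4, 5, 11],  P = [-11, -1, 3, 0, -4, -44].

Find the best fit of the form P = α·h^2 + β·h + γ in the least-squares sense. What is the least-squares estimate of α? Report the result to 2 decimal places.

The normal system XᵀX·[α, β, γ]ᵀ = XᵀP is [[15810, 1456, 186]; [1456, 186, 16]; [186, 16, 6]]·[α, β, γ]ᵀ = [-5592, -452, -57]ᵀ.
Inverting the 3×3 Gram matrix, [α, β, γ]ᵀ = [-8675/17268, 1830/1439, 46319/17268]ᵀ.

α = -0.50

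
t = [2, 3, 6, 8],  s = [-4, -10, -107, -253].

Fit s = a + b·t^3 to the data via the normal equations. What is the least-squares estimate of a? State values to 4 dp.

a = 1.3914

Normal-equation sums: Σ1 = 4, Σt^3 = 763, Σt^3·t^3 = 309593.
Right-hand side: Σs = -374, Σt^3·s = -152950.
Normal equations: [[4, 763]; [763, 309593]]·[a, b]ᵀ = [-374, -152950]ᵀ.
Δ = 4·309593 − 763² = 656203.
a = ((-374)·309593 − 763·(-152950))/656203 = 913068/656203; b = (4·(-152950) − 763·(-374))/656203 = -326438/656203.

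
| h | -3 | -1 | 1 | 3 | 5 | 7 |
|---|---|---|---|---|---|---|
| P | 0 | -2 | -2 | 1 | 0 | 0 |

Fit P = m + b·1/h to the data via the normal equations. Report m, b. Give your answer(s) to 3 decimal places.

Setting ∂/∂m … = 0 gives: 6·m + (12/35)·b = -3;  (12/35)·m + (25166/11025)·b = 1/3.
Determinant 6·(25166/11025) − (12/35)² = 1996/147.
m = ((-3)·(25166/11025) − (12/35)·(1/3))/(1996/147) = -12793/24950; b = (6·(1/3) − (12/35)·(-3))/(1996/147) = 1113/4990.

m = -0.513, b = 0.223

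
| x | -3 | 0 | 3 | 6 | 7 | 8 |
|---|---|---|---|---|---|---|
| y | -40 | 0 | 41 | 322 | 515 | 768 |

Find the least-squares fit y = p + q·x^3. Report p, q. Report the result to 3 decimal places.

Entries of MᵀM: Σ1 = 6, Σx^3 = 1071, Σx^3·x^3 = 427907.
Right-hand side: Σy = 1606, Σx^3·y = 641600.
Eliminating q: 427907·(row 1) − 1071·(row 2) gives 1420401·p = 427907·1606 − 1071·641600 = 65042, so p = 3826/83553.
Then q = (641600 − 1071·(3826/83553))/427907 = 709858/473467.

p = 0.046, q = 1.499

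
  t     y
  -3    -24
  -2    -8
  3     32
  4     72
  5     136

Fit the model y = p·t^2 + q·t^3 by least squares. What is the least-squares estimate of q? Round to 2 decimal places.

XᵀX·[p, q]ᵀ = Xᵀy reads: 1059·p + 4117·q = 4592;  4117·p + 21243·q = 23184.
(Σt^2·t^2 = 1059, Σt^2·t^3 = 4117, Σt^3·t^3 = 21243, Σt^2·y = 4592, Σt^3·y = 23184.)
det = 1059·21243 − 4117² = 5546648.
p = (4592·21243 − 4117·23184)/5546648 = 262416/693331; q = (1059·23184 − 4117·4592)/5546648 = 705824/693331.

q = 1.02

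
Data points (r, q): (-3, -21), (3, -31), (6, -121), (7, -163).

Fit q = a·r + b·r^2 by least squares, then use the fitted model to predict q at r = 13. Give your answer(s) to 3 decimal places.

q̂ = -539.541

Normal-equation sums: Σr·r = 103, Σr·r^2 = 559, Σr^2·r^2 = 3859.
Right-hand side: Σr·q = -1897, Σr^2·q = -12811.
Δ = 103·3859 − 559² = 84996.
a = ((-1897)·3859 − 559·(-12811))/84996 = -8843/4722; b = (103·(-12811) − 559·(-1897))/84996 = -14395/4722.
At r = 13: q̂ = (-8843/4722)·(13) + (-14395/4722)·(169) = -424619/787.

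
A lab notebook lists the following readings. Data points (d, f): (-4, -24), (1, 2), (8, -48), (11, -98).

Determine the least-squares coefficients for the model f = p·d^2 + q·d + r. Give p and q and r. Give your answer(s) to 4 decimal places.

AᵀA·[p, q, r]ᵀ = Aᵀf reads: 18994·p + 1780·q + 202·r = -15312;  1780·p + 202·q + 16·r = -1364;  202·p + 16·q + 4·r = -168.
(Σd^2·d^2 = 18994, Σd^2·d = 1780, Σd^2 = 202, Σd·d = 202, Σd = 16, Σ1 = 4, Σd^2·f = -15312, Σd·f = -1364, Σf = -168.)
Solving the 3×3 system (Gaussian elimination) gives p = -2996/2985, q = 6134/2985, r = 464/995.

p = -1.0037, q = 2.0549, r = 0.4663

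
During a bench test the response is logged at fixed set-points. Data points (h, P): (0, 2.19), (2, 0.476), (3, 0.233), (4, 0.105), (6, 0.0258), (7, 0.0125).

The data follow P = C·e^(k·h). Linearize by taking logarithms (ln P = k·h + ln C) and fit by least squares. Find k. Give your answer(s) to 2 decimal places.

Taking logs, ln P = k·h + ln C, so regress ln P on h.
Over the data: Σh = 22.0000, Σ(h)² = 114.0000, Σln P = -11.7084, Σh·ln P = -67.4885.
Normal system: [[114.0000, 22.0000]; [22.0000, 6]]·[k, ln C]ᵀ = [-67.4885, -11.7084]ᵀ.
Solving (det = 200.0000): k = -0.73674, ln C = 0.74997.

k = -0.74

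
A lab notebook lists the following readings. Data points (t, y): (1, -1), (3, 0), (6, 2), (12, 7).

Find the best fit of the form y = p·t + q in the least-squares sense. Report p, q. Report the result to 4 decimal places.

With design matrix X, XᵀX = [[190, 22]; [22, 4]] and Xᵀy = [95, 8]ᵀ.
det = 190·4 − 22² = 276.
p = (95·4 − 22·8)/276 = 17/23; q = (190·8 − 22·95)/276 = -95/46.

p = 0.7391, q = -2.0652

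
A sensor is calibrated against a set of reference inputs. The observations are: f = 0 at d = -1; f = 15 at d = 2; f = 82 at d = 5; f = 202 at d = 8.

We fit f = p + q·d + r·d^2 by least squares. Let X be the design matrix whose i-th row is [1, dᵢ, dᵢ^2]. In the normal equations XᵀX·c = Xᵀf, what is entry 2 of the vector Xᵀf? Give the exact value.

Entry 2 ↔ basis d, so (Xᵀf)_{2} = Σᵢ (d)·fᵢ = (-1)·(0) + (2)·(15) + (5)·(82) + (8)·(202) = 2056.

2056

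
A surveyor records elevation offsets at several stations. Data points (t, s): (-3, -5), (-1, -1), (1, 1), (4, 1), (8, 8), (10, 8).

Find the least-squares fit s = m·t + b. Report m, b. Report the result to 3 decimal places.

m = 0.971, b = -1.074

Setting ∂/∂m … = 0 gives: 191·m + 19·b = 165;  19·m + 6·b = 12.
(Σt·t = 191, Σt = 19, Σ1 = 6, Σt·s = 165, Σs = 12.)
Eliminating b: 6·(row 1) − 19·(row 2) gives 785·m = 6·165 − 19·12 = 762, so m = 762/785.
Then b = (12 − 19·(762/785))/6 = -843/785.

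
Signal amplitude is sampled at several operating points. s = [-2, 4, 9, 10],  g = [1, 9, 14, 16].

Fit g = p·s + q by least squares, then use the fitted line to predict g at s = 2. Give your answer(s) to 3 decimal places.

ĝ = 6.061

With design matrix X, XᵀX = [[201, 21]; [21, 4]] and Xᵀg = [320, 40]ᵀ.
Eliminating q: 4·(row 1) − 21·(row 2) gives 363·p = 4·320 − 21·40 = 440, so p = 40/33.
Then q = (40 − 21·(40/33))/4 = 40/11.
At s = 2: ĝ = (40/33)·(2) + (40/11)·(1) = 200/33.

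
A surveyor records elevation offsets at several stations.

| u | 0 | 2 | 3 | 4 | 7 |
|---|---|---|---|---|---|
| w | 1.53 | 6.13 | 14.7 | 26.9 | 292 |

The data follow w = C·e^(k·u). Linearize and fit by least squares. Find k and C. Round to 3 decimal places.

k = 0.751, C = 1.455

Linearized form: ln w = k·u + ln C. From the 5 transformed points,
AᵀA = [[78.0000, 16.0000]; [16.0000, 5]], rhs = [64.5957, 13.8952]ᵀ  (here Σu = 16.0000, Σ(u)² = 78.0000, Σln w = 13.8952, Σu·ln w = 64.5957).
Solving (det = 134.0000): k = 0.75116, ln C = 0.37532, so C = exp(0.37532) = 1.45546.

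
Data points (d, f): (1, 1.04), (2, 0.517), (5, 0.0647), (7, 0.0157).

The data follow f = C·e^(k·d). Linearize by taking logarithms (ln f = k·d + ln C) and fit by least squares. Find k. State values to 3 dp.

k = -0.698

With ln fᵢ as the transformed response and dᵢ as the regressor:
Over the data: Σd = 15.0000, Σ(d)² = 79.0000, Σln f = -7.5126, Σd·ln f = -44.0488.
Normal system: [[79.0000, 15.0000]; [15.0000, 4]]·[k, ln C]ᵀ = [-44.0488, -7.5126]ᵀ.
Solving (det = 91.0000): k = -0.69788, ln C = 0.73889.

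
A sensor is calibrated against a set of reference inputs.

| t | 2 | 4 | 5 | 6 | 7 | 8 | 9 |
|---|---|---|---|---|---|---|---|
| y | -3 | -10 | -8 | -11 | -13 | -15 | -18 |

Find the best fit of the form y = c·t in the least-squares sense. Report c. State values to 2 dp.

c = -1.91

Compute the Gram sums: Σt·t = 275.
Right-hand side: Σt·y = -525.
MᵀM·[c]ᵀ = Mᵀy becomes [[275]]·[c]ᵀ = [-525]ᵀ.
c = (-525)/275 = -1.90909.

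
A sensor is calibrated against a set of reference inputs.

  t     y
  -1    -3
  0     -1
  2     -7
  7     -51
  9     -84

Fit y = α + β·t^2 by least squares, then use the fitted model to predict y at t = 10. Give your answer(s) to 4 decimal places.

ŷ = -102.9938

Sums needed: Σ1 = 5, Σt^2 = 135, Σt^2·t^2 = 8979.
And Σy = -146, Σt^2·y = -9334.
Normal equations: [[5, 135]; [135, 8979]]·[α, β]ᵀ = [-146, -9334]ᵀ.
Determinant 5·8979 − 135² = 26670.
α = ((-146)·8979 − 135·(-9334))/26670 = -8474/4445; β = (5·(-9334) − 135·(-146))/26670 = -2696/2667.
At t = 10: ŷ = (-8474/4445)·(1) + (-2696/2667)·(100) = -1373422/13335.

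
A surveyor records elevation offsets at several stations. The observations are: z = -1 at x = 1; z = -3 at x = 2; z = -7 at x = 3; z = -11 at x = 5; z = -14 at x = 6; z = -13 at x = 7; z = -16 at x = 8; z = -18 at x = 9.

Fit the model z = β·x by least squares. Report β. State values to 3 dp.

With design matrix A, AᵀA = [[269]] and Aᵀz = [-548]ᵀ.
Hence β = -548 / 269 ≈ -2.03717.

β = -2.037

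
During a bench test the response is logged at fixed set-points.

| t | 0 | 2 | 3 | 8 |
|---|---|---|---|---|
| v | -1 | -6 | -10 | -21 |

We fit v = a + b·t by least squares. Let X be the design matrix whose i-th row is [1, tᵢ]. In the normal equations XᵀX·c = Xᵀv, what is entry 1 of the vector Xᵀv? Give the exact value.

-38

Entry 1 ↔ basis 1, so (Xᵀv)_{1} = Σᵢ vᵢ = (1)·(-1) + (1)·(-6) + (1)·(-10) + (1)·(-21) = -38.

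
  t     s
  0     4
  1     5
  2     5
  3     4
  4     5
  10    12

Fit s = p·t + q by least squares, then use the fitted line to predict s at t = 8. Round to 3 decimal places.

Sums needed: Σt·t = 130, Σt = 20, Σ1 = 6.
For Xᵀs: Σt·s = 167, Σs = 35.
XᵀX·[p, q]ᵀ = Xᵀs becomes [[130, 20]; [20, 6]]·[p, q]ᵀ = [167, 35]ᵀ.
Eliminating q: 6·(row 1) − 20·(row 2) gives 380·p = 6·167 − 20·35 = 302, so p = 151/190.
Then q = (35 − 20·(151/190))/6 = 121/38.
At t = 8: ŝ = (151/190)·(8) + (121/38)·(1) = 1813/190.

ŝ = 9.542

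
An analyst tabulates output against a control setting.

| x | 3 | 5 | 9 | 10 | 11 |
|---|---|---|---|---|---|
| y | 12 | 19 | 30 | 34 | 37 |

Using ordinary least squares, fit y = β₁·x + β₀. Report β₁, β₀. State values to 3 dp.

β₁ = 3.068, β₀ = 3.085

Compute the Gram sums: Σx·x = 336, Σx = 38, Σ1 = 5.
Moment sums: Σx·y = 1148, Σy = 132.
Normal equations: [[336, 38]; [38, 5]]·[β₁, β₀]ᵀ = [1148, 132]ᵀ.
det = 336·5 − 38² = 236.
β₁ = (1148·5 − 38·132)/236 = 181/59; β₀ = (336·132 − 38·1148)/236 = 182/59.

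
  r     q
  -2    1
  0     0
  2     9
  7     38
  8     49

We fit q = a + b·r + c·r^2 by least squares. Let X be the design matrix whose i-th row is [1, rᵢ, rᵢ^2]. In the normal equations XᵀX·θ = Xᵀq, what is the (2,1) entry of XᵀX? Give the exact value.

15

Row 2 ↔ basis r, column 1 ↔ basis 1, so (XᵀX)_{2,1} = Σᵢ r = (-2)·(1) + (0)·(1) + (2)·(1) + (7)·(1) + (8)·(1) = 15.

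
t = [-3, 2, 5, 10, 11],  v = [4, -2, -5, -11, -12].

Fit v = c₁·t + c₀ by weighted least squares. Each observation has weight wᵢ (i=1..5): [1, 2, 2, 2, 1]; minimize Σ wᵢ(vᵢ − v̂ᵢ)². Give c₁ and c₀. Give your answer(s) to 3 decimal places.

c₁ = -1.140, c₀ = 0.487

Entries of MᵀWM: Σwᵢ·t·t = 388, Σwᵢ·t = 42, Σwᵢ·1 = 8.
Moment sums: Σwᵢ·t·v = -422, Σwᵢ·v = -44.
Eliminating c₀: 8·(row 1) − 42·(row 2) gives 1340·c₁ = 8·(-422) − 42·(-44) = -1528, so c₁ = -382/335.
Then c₀ = ((-44) − 42·(-382/335))/8 = 163/335.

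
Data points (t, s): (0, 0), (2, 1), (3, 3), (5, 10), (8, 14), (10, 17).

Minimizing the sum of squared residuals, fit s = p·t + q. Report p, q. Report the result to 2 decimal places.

Entries of AᵀA: Σt·t = 202, Σt = 28, Σ1 = 6.
And Σt·s = 343, Σs = 45.
So AᵀA·[p, q]ᵀ = Aᵀs: [[202, 28]; [28, 6]]·[p, q]ᵀ = [343, 45]ᵀ.
Δ = 202·6 − 28² = 428.
p = (343·6 − 28·45)/428 = 399/214; q = (202·45 − 28·343)/428 = -257/214.

p = 1.86, q = -1.20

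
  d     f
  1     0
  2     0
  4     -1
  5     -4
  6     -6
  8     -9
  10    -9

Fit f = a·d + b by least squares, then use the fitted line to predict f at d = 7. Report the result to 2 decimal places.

f̂ = -6.37

Setting ∂/∂a … = 0 gives: 246·a + 36·b = -222;  36·a + 7·b = -29.
det = 246·7 − 36² = 426.
a = ((-222)·7 − 36·(-29))/426 = -85/71; b = (246·(-29) − 36·(-222))/426 = 143/71.
At d = 7: f̂ = (-85/71)·(7) + (143/71)·(1) = -452/71.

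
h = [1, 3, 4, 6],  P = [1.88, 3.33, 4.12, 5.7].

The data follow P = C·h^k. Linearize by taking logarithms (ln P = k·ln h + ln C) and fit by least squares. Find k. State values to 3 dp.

k = 0.604

With ln Pᵢ as the transformed response and ln hᵢ as the regressor:
AᵀA = [[6.3392, 4.2767]; [4.2767, 4]], rhs = [6.4029, 4.9906]ᵀ  (here Σln h = 4.2767, Σ(ln h)² = 6.3392, Σln P = 4.9906, Σln h·ln P = 6.4029).
Slope k = (n·Σln h·ln P − Σln h·Σln P)/(n·Σ(ln h)² − (Σln h)²) = (4·6.4029 − 4.2767·4.9906)/7.0668 = 0.60403; ln C = (Σln P − k·Σln h)/n = 0.60183.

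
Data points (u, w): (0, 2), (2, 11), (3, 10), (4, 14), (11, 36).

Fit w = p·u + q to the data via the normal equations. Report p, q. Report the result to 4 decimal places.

Entries of MᵀM: Σu·u = 150, Σu = 20, Σ1 = 5.
For Mᵀw: Σu·w = 504, Σw = 73.
Normal equations: [[150, 20]; [20, 5]]·[p, q]ᵀ = [504, 73]ᵀ.
Eliminating q: 5·(row 1) − 20·(row 2) gives 350·p = 5·504 − 20·73 = 1060, so p = 106/35.
Then q = (73 − 20·(106/35))/5 = 87/35.

p = 3.0286, q = 2.4857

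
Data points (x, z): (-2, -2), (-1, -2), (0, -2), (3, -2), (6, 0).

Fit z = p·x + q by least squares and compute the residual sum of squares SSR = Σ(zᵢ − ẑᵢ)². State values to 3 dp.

Normal-equation sums: Σx·x = 50, Σx = 6, Σ1 = 5.
For Aᵀz: Σx·z = 0, Σz = -8.
So AᵀA·[p, q]ᵀ = Aᵀz: [[50, 6]; [6, 5]]·[p, q]ᵀ = [0, -8]ᵀ.
Eliminating q: 5·(row 1) − 6·(row 2) gives 214·p = 5·0 − 6·(-8) = 48, so p = 24/107.
Then q = ((-8) − 6·(24/107))/5 = -200/107.
Residuals: 34/107, 10/107, -14/107, -86/107, 56/107; SSR = 112/107.

SSR = 1.047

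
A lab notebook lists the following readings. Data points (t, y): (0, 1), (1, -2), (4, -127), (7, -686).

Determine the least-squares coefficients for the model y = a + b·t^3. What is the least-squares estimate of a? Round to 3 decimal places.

Compute the Gram sums: Σ1 = 4, Σt^3 = 408, Σt^3·t^3 = 121746.
Moment sums: Σy = -814, Σt^3·y = -243428.
Δ = 4·121746 − 408² = 320520.
a = ((-814)·121746 − 408·(-243428))/320520 = 3623/5342; b = (4·(-243428) − 408·(-814))/320520 = -16040/8013.

a = 0.678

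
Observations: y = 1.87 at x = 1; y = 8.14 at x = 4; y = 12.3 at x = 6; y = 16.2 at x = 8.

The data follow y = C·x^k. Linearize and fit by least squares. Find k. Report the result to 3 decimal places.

Let Y = ln y. Fitting Y = k·ln x + ln C by least squares:
Sums: Σln x = 5.2575, Σ(ln x)² = 9.4563, Σln y = 8.0173, Σln x·ln y = 13.1946.
Normal system: [[9.4563, 5.2575]; [5.2575, 4]]·[k, ln C]ᵀ = [13.1946, 8.0173]ᵀ.
Δ = 9.4563·4 − (5.2575)² = 10.1839; k = (13.1946·4 − 5.2575·8.0173)/10.1839 = 1.04355, ln C = (9.4563·8.0173 − 5.2575·13.1946)/10.1839 = 0.63272.

k = 1.044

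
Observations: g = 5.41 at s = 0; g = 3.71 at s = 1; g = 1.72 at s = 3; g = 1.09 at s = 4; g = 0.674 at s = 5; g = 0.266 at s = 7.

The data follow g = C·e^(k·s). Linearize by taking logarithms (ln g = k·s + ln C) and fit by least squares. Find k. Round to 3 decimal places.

Let Y = ln g. Fitting Y = k·s + ln C by least squares:
Σs = 20.0000, Σ(s)² = 100.0000, Σln g = 1.9090, Σs·ln g = -7.9597.
Equations: 100.0000·k + 20.0000·ln C = -7.9597;  20.0000·k + 6·ln C = 1.9090.
Δ = 100.0000·6 − (20.0000)² = 200.0000; k = (-7.9597·6 − 20.0000·1.9090)/200.0000 = -0.42969, ln C = (100.0000·1.9090 − 20.0000·-7.9597)/200.0000 = 1.75047.

k = -0.430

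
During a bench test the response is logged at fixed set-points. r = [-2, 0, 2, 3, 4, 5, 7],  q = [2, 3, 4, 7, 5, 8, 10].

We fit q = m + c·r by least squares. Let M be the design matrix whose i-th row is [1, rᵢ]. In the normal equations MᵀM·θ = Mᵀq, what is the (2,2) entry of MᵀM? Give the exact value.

Row 2 ↔ basis r, column 2 ↔ basis r, so (MᵀM)_{2,2} = Σᵢ (r)·(r) = (-2)·(-2) + (0)·(0) + (2)·(2) + (3)·(3) + (4)·(4) + (5)·(5) + (7)·(7) = 107.

107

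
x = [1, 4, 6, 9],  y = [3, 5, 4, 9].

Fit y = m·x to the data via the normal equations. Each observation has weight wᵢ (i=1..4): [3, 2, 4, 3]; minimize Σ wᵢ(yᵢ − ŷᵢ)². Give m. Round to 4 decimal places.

m = 0.9194

From the data, Σwᵢ·x·x = 422.
For MᵀWy: Σwᵢ·x·y = 388.
So MᵀWM·[m]ᵀ = MᵀWy: [[422]]·[m]ᵀ = [388]ᵀ.
m = 388/422 = 0.919431.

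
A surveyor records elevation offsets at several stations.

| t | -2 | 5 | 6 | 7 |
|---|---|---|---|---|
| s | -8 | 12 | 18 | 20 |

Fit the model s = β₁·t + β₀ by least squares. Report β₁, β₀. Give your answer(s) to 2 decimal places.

β₁ = 3.12, β₀ = -1.98

The normal system MᵀM·[β₁, β₀]ᵀ = Mᵀs is [[114, 16]; [16, 4]]·[β₁, β₀]ᵀ = [324, 42]ᵀ.
Determinant 114·4 − 16² = 200.
β₁ = (324·4 − 16·42)/200 = 78/25; β₀ = (114·42 − 16·324)/200 = -99/50.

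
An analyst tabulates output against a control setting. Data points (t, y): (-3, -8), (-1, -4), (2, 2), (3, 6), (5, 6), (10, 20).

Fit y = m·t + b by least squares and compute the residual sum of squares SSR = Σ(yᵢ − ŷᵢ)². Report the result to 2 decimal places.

SSR = 10.25

With design matrix M, MᵀM = [[148, 16]; [16, 6]] and Mᵀy = [280, 22]ᵀ.
Eliminating b: 6·(row 1) − 16·(row 2) gives 632·m = 6·280 − 16·22 = 1328, so m = 166/79.
Then b = (22 − 16·(166/79))/6 = -153/79.
Residuals: 19/79, 3/79, -21/79, 129/79, -203/79, 73/79; SSR = 810/79.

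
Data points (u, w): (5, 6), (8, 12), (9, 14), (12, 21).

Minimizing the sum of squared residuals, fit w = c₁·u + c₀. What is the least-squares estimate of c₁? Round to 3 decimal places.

c₁ = 2.140

Forming AᵀA = [[314, 34]; [34, 4]] and Aᵀw = [504, 53]ᵀ gives AᵀA·[c₁, c₀]ᵀ = Aᵀw.
det = 314·4 − 34² = 100.
c₁ = (504·4 − 34·53)/100 = 107/50; c₀ = (314·53 − 34·504)/100 = -247/50.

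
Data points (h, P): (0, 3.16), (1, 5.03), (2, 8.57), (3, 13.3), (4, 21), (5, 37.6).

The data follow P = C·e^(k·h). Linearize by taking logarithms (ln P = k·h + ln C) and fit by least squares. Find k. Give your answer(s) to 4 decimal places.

Taking logs, ln P = k·h + ln C, so regress ln P on h.
XᵀX = [[55.0000, 15.0000]; [15.0000, 6]], rhs = [43.9884, 14.1736]ᵀ  (here Σh = 15.0000, Σ(h)² = 55.0000, Σln P = 14.1736, Σh·ln P = 43.9884).
Δ = 55.0000·6 − (15.0000)² = 105.0000; k = (43.9884·6 − 15.0000·14.1736)/105.0000 = 0.48883, ln C = (55.0000·14.1736 − 15.0000·43.9884)/105.0000 = 1.14019.

k = 0.4888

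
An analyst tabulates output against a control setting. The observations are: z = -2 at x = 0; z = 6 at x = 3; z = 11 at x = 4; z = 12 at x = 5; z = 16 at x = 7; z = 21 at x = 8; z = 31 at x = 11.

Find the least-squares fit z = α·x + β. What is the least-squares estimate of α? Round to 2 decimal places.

Entries of MᵀM: Σx·x = 284, Σx = 38, Σ1 = 7.
And Σx·z = 743, Σz = 95.
Normal equations: [[284, 38]; [38, 7]]·[α, β]ᵀ = [743, 95]ᵀ.
Determinant 284·7 − 38² = 544.
α = (743·7 − 38·95)/544 = 1591/544; β = (284·95 − 38·743)/544 = -627/272.

α = 2.92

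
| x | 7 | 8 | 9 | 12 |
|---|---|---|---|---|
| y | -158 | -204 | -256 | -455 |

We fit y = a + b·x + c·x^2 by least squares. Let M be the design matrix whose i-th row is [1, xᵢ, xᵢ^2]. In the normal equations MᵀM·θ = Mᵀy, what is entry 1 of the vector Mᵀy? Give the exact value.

-1073

Entry 1 ↔ basis 1, so (Mᵀy)_{1} = Σᵢ yᵢ = (1)·(-158) + (1)·(-204) + (1)·(-256) + (1)·(-455) = -1073.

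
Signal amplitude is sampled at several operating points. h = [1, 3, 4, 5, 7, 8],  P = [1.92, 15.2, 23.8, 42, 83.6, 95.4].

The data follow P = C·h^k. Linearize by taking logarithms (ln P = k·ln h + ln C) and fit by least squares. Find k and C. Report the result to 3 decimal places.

k = 1.907, C = 1.877

Linearized form: ln P = k·ln h + ln C. From the 6 transformed points,
XᵀX = [[13.8297, 8.1197]; [8.1197, 6]], rhs = [31.4903, 19.2651]ᵀ  (here Σln h = 8.1197, Σ(ln h)² = 13.8297, Σln P = 19.2651, Σln h·ln P = 31.4903).
Slope k = (n·Σln h·ln P − Σln h·Σln P)/(n·Σ(ln h)² − (Σln h)²) = (6·31.4903 − 8.1197·19.2651)/17.0487 = 1.90717; ln C = (Σln P − k·Σln h)/n = 0.62991, so C = exp(0.62991) = 1.87744.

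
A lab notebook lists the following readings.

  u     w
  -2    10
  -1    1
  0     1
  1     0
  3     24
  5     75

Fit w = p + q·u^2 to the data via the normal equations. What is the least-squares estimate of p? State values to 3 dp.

Compute the Gram sums: Σ1 = 6, Σu^2 = 40, Σu^2·u^2 = 724.
For Aᵀw: Σw = 111, Σu^2·w = 2132.
Normal equations: [[6, 40]; [40, 724]]·[p, q]ᵀ = [111, 2132]ᵀ.
Determinant 6·724 − 40² = 2744.
p = (111·724 − 40·2132)/2744 = -1229/686; q = (6·2132 − 40·111)/2744 = 1044/343.

p = -1.792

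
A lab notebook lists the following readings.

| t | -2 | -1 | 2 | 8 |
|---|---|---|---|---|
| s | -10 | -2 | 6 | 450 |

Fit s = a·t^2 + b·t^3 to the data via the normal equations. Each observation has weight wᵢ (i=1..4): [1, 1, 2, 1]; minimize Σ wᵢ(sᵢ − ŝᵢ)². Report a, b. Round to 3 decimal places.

a = -0.504, b = 0.942

The normal system MᵀWM·[a, b]ᵀ = MᵀWs is [[4145, 32799]; [32799, 262337]]·[a, b]ᵀ = [28806, 230578]ᵀ.
Δ = 4145·262337 − 32799² = 11612464.
a = (28806·262337 − 32799·230578)/11612464 = -731025/1451558; b = (4145·230578 − 32799·28806)/11612464 = 1367227/1451558.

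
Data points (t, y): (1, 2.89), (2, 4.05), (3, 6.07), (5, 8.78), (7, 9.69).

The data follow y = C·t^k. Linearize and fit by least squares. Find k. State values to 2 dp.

Taking logs, ln y = k·ln t + ln C, so regress ln y on ln t.
AᵀA = [[8.0643, 5.3471]; [5.3471, 5]], rhs = [10.8665, 8.7069]ᵀ  (here Σln t = 5.3471, Σ(ln t)² = 8.0643, Σln y = 8.7069, Σln t·ln y = 10.8665).
Δ = 8.0643·5 − (5.3471)² = 11.7297; k = (10.8665·5 − 5.3471·8.7069)/11.7297 = 0.66292, ln C = (8.0643·8.7069 − 5.3471·10.8665)/11.7297 = 1.03244.

k = 0.66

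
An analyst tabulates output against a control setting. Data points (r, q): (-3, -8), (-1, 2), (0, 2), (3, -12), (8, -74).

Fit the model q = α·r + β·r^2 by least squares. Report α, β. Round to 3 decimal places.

With design matrix X, XᵀX = [[83, 511]; [511, 4259]] and Xᵀq = [-606, -4914]ᵀ.
Δ = 83·4259 − 511² = 92376.
α = ((-606)·4259 − 511·(-4914))/92376 = -5825/7698; β = (83·(-4914) − 511·(-606))/92376 = -8183/7698.

α = -0.757, β = -1.063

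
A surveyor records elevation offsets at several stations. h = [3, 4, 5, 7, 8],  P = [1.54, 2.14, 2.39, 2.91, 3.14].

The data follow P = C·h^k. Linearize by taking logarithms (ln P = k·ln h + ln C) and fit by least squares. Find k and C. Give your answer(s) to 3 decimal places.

k = 0.691, C = 0.766

With ln Pᵢ as the transformed response and ln hᵢ as the regressor:
XᵀX = [[13.8297, 8.1197]; [8.1197, 5]], rhs = [7.3892, 4.2763]ᵀ  (here Σln h = 8.1197, Σ(ln h)² = 13.8297, Σln P = 4.2763, Σln h·ln P = 7.3892).
Solving (det = 3.2190): k = 0.69097, ln C = -0.26684, so C = exp(-0.26684) = 0.76580.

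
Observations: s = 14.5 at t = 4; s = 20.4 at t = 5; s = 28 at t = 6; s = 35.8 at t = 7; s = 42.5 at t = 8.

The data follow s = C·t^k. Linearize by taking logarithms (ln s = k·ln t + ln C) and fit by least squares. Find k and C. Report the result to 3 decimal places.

Let Y = ln s. Fitting Y = k·ln t + ln C by least squares:
Sums: Σln t = 8.8128, Σ(ln t)² = 15.8331, Σln s = 16.3493, Σln t·ln s = 29.2902.
Normal system: [[15.8331, 8.8128]; [8.8128, 5]]·[k, ln C]ᵀ = [29.2902, 16.3493]ᵀ.
Slope k = (n·Σln t·ln s − Σln t·Σln s)/(n·Σ(ln t)² − (Σln t)²) = (5·29.2902 − 8.8128·16.3493)/1.4995 = 1.57845; ln C = (Σln s − k·Σln t)/n = 0.48774, so C = exp(0.48774) = 1.62863.

k = 1.578, C = 1.629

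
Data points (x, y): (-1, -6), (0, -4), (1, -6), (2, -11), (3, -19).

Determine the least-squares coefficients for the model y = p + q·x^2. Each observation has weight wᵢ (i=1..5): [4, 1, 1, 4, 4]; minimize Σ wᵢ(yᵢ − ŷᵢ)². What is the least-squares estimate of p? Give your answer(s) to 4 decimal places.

Sums needed: Σwᵢ·1 = 14, Σwᵢ·x^2 = 57, Σwᵢ·x^2·x^2 = 393.
Right-hand side: Σwᵢ·y = -154, Σwᵢ·x^2·y = -890.
AᵀWA·[p, q]ᵀ = AᵀWy becomes [[14, 57]; [57, 393]]·[p, q]ᵀ = [-154, -890]ᵀ.
Eliminating q: 393·(row 1) − 57·(row 2) gives 2253·p = 393·(-154) − 57·(-890) = -9792, so p = -3264/751.
Then q = ((-890) − 57·(-3264/751))/393 = -3682/2253.

p = -4.3462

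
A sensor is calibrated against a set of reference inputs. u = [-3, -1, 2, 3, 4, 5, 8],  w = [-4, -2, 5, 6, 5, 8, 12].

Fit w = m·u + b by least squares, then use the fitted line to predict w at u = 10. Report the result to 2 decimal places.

Normal-equation sums: Σu·u = 128, Σu = 18, Σ1 = 7.
For Xᵀw: Σu·w = 198, Σw = 30.
Normal equations: [[128, 18]; [18, 7]]·[m, b]ᵀ = [198, 30]ᵀ.
det = 128·7 − 18² = 572.
m = (198·7 − 18·30)/572 = 423/286; b = (128·30 − 18·198)/572 = 69/143.
At u = 10: ŵ = (423/286)·(10) + (69/143)·(1) = 168/11.

ŵ = 15.27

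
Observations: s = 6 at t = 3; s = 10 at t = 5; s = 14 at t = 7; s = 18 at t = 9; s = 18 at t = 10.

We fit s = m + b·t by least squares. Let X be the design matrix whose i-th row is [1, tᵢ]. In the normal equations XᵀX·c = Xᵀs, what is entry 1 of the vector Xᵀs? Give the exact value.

66

Entry 1 ↔ basis 1, so (Xᵀs)_{1} = Σᵢ sᵢ = (1)·(6) + (1)·(10) + (1)·(14) + (1)·(18) + (1)·(18) = 66.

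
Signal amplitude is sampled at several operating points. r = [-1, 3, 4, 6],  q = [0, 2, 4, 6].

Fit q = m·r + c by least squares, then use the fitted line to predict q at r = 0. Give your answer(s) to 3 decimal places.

Normal-equation sums: Σr·r = 62, Σr = 12, Σ1 = 4.
Moment sums: Σr·q = 58, Σq = 12.
Eliminating c: 4·(row 1) − 12·(row 2) gives 104·m = 4·58 − 12·12 = 88, so m = 11/13.
Then c = (12 − 12·(11/13))/4 = 6/13.
At r = 0: q̂ = (11/13)·(0) + (6/13)·(1) = 6/13.

q̂ = 0.462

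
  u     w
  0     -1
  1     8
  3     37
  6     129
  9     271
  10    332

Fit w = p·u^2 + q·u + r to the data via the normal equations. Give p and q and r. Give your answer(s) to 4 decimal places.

The normal system XᵀX·[p, q, r]ᵀ = Xᵀw is [[17939, 1973, 227]; [1973, 227, 29]; [227, 29, 6]]·[p, q, r]ᵀ = [60136, 6652, 776]ᵀ.
Solving the 3×3 system (Gaussian elimination) gives p = 65707/22440, q = 17407/4488, r = -181/935.

p = 2.9281, q = 3.8786, r = -0.1936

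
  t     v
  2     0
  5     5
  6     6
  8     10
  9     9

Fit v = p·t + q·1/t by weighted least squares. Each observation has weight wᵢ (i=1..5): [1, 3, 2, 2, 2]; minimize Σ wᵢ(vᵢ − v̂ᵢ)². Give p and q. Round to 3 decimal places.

Setting ∂/∂p … = 0 gives: 441·p + 10·q = 469;  10·p + (31201/64800)·q = 19/2.
(Σwᵢ·t·t = 441, Σwᵢ·t·1/t = 10, Σwᵢ·1/t·1/t = 31201/64800, Σwᵢ·t·v = 469, Σwᵢ·1/t·v = 19/2.)
Eliminating q: (31201/64800)·(row 1) − 10·(row 2) gives (808849/7200)·p = (31201/64800)·469 − 10·(19/2) = 8477269/64800, so p = 8477269/7279641.
Then q = ((19/2) − 10·(8477269/7279641))/(31201/64800) = -3603600/808849.

p = 1.165, q = -4.455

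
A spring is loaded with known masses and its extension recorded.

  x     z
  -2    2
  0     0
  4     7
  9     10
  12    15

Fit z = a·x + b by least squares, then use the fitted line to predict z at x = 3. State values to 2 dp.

MᵀM·[a, b]ᵀ = Mᵀz reads: 245·a + 23·b = 294;  23·a + 5·b = 34.
(Σx·x = 245, Σx = 23, Σ1 = 5, Σx·z = 294, Σz = 34.)
Δ = 245·5 − 23² = 696.
a = (294·5 − 23·34)/696 = 86/87; b = (245·34 − 23·294)/696 = 196/87.
At x = 3: ẑ = (86/87)·(3) + (196/87)·(1) = 454/87.

ẑ = 5.22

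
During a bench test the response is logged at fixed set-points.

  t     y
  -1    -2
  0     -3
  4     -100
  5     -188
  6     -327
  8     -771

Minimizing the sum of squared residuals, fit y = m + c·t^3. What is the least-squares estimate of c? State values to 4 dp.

c = -1.4995

The normal system MᵀM·[m, c]ᵀ = Mᵀy is [[6, 916]; [916, 328522]]·[m, c]ᵀ = [-1391, -495282]ᵀ.
Eliminating c: 328522·(row 1) − 916·(row 2) gives 1132076·m = 328522·(-1391) − 916·(-495282) = -3295790, so m = -1647895/566038.
Then c = ((-495282) − 916·(-1647895/566038))/328522 = -424384/283019.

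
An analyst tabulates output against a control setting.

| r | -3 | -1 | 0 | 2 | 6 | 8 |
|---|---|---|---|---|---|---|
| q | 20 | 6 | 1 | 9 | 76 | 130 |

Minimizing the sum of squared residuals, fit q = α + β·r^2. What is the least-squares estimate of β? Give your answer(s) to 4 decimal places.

β = 2.0096

XᵀX·[α, β]ᵀ = Xᵀq reads: 6·α + 114·β = 242;  114·α + 5490·β = 11278.
Eliminating β: 5490·(row 1) − 114·(row 2) gives 19944·α = 5490·242 − 114·11278 = 42888, so α = 1787/831.
Then β = (11278 − 114·(1787/831))/5490 = 1670/831.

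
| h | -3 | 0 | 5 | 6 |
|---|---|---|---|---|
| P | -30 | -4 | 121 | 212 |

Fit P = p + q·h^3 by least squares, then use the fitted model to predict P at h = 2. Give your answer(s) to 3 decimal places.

Sums needed: Σ1 = 4, Σh^3 = 314, Σh^3·h^3 = 63010.
For MᵀP: ΣP = 299, Σh^3·P = 61727.
Normal equations: [[4, 314]; [314, 63010]]·[p, q]ᵀ = [299, 61727]ᵀ.
Eliminating q: 63010·(row 1) − 314·(row 2) gives 153444·p = 63010·299 − 314·61727 = -542288, so p = -135572/38361.
Then q = (61727 − 314·(-135572/38361))/63010 = 76511/76722.
At h = 2: P̂ = (-135572/38361)·(1) + (76511/76722)·(8) = 56824/12787.

P̂ = 4.444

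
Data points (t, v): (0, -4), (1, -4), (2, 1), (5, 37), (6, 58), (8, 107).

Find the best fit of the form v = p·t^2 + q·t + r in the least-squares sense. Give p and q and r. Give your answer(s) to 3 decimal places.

Sums needed: Σt^2·t^2 = 6034, Σt^2·t = 862, Σt^2 = 130, Σt·t = 130, Σt = 22, Σ1 = 6.
Moment sums: Σt^2·v = 9861, Σt·v = 1387, Σv = 195.
Solving the 3×3 system (Gaussian elimination) gives p = 3581/1920, q = -1817/1920, r = -1421/320.

p = 1.865, q = -0.946, r = -4.441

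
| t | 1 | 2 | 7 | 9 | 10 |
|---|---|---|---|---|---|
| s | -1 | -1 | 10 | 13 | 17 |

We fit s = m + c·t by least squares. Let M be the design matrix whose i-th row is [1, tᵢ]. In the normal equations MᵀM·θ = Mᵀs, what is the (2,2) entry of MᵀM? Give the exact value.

235

Row 2 ↔ basis t, column 2 ↔ basis t, so (MᵀM)_{2,2} = Σᵢ (t)·(t) = (1)·(1) + (2)·(2) + (7)·(7) + (9)·(9) + (10)·(10) = 235.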